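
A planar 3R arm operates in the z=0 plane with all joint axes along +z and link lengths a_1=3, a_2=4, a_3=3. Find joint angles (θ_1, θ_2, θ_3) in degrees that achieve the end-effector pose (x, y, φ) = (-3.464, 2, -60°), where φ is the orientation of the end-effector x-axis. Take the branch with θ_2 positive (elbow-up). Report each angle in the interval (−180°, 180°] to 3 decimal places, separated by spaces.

119.997 30.005 149.999

wrist centre = target − a_3·(cos φ, sin φ) = (-4.9640, 4.5981)
cos θ_2 = (45.7836−3²−4²)/(2·3·4) = 0.8660; θ_2 = 30.0048° (elbow-up)
β = atan2(4.5981,-4.9640) = 137.1915°; ψ = atan2(2.0003,6.4639) = 17.1949°
θ_1 = β − ψ = 119.9966°
θ_3 = φ − θ_1 − θ_2 = 149.9985° (wrapped to (-180°,180°])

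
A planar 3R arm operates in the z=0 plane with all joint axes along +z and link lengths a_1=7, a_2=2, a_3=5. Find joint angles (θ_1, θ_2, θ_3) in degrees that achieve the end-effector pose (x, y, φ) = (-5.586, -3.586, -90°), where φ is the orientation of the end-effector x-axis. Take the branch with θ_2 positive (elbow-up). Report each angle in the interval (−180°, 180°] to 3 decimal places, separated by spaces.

wrist centre = target − a_3·(cos φ, sin φ) = (-5.5860, 1.4140)
cos θ_2 = (33.2028−7²−2²)/(2·7·2) = -0.7070; θ_2 = 134.9948° (elbow-up)
β = atan2(1.4140,-5.5860) = 165.7949°; ψ = atan2(1.4143,5.5859) = 14.2086°
θ_1 = β − ψ = 151.5864°
θ_3 = φ − θ_1 − θ_2 = -16.5812° (wrapped to (-180°,180°])

151.586 134.995 -16.581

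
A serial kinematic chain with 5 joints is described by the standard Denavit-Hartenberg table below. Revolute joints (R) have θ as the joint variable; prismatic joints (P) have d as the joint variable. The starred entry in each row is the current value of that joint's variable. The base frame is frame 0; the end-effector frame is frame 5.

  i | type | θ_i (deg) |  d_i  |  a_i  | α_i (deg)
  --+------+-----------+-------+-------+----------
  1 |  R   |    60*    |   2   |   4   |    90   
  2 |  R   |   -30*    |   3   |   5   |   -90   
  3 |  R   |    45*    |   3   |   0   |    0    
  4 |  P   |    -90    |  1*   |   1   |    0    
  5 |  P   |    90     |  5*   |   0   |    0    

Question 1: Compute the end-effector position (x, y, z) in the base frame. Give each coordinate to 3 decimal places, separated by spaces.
after link 1: o_1 = (2.0000, 3.4641, 2.0000)
after link 2: o_2 = (6.7631, 5.7141, -0.5000)
after link 3: o_3 = (7.5131, 7.0131, 2.0981)
after link 4: o_4 = (8.6817, 7.6229, 2.6105)
after link 5: o_5 = (9.9317, 9.7880, 6.9407)

9.932 9.788 6.941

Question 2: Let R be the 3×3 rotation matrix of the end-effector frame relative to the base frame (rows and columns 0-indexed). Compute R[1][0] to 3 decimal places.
End-effector x-axis (col 0 of R) = (-0.3062,0.8839,-0.3536)
R[1][0] = 0.8839

0.884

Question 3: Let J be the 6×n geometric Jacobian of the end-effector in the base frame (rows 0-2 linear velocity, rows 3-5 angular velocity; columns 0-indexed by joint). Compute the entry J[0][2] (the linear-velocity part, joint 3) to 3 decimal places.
axis z_2 = (0.2500,0.4330,0.8660); lever o_n−o_2 = (3.1686,4.0739,7.4407)
cross product → J_v[:, 2] = (-0.3062,0.8839,-0.3536)
J_ω[:, 2] = z_2
entry J[0][2] = -0.3062

-0.306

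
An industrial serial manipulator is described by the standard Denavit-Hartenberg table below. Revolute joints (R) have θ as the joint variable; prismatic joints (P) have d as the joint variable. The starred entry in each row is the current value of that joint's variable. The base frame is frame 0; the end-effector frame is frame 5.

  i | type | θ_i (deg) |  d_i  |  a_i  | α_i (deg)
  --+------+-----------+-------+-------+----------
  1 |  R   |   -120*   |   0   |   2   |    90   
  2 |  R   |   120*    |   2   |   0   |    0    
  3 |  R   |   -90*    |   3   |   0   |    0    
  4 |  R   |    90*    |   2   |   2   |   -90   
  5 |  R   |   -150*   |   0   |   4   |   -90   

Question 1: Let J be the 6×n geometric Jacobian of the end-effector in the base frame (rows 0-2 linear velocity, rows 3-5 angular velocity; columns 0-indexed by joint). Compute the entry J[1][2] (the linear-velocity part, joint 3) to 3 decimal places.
-1.098

axis z_2 = (-0.8660,0.5000,0.0000); lever o_n−o_2 = (-6.4282,2.8660,-1.2679)
cross product → J_v[:, 2] = (-0.6340,-1.0981,0.7321)
J_ω[:, 2] = z_2
entry J[1][2] = -1.0981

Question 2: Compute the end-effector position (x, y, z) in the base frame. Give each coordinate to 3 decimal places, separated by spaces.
after link 1: o_1 = (-1.0000, -1.7321, 0.0000)
after link 2: o_2 = (-2.7321, -0.7321, 0.0000)
after link 3: o_3 = (-5.3301, 0.7679, 0.0000)
after link 4: o_4 = (-6.5622, 2.6340, 1.7321)
after link 5: o_5 = (-9.1603, 2.1340, -1.2679)

-9.160 2.134 -1.268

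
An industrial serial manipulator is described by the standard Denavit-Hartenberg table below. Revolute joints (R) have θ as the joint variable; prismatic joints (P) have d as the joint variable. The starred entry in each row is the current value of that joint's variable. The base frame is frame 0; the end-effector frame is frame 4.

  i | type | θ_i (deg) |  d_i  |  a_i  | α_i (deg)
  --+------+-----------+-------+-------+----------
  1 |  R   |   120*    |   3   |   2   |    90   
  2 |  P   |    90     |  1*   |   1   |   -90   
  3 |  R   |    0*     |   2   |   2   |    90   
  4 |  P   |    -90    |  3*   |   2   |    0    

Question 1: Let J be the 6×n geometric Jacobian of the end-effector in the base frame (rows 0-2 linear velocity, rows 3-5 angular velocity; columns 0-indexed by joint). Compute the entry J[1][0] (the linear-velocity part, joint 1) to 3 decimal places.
axis z_0 = ẑ; lever o_n−o_0 = (2.4641,3.7321,6.0000)
cross product → J_v[:, 0] = (-3.7321,2.4641,0.0000)
J_ω[:, 0] = z_0
entry J[1][0] = 2.4641

2.464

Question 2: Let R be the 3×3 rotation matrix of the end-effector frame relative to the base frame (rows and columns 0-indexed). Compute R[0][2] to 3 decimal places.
End-effector z-axis (col 2 of R) = (0.8660,0.5000,0.0000)
R[0][2] = 0.8660

0.866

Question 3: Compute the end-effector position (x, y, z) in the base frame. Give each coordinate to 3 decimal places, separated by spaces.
2.464 3.732 6.000

after link 1: o_1 = (-1.0000, 1.7321, 3.0000)
after link 2: o_2 = (-0.1340, 2.2321, 4.0000)
after link 3: o_3 = (0.8660, 0.5000, 6.0000)
after link 4: o_4 = (2.4641, 3.7321, 6.0000)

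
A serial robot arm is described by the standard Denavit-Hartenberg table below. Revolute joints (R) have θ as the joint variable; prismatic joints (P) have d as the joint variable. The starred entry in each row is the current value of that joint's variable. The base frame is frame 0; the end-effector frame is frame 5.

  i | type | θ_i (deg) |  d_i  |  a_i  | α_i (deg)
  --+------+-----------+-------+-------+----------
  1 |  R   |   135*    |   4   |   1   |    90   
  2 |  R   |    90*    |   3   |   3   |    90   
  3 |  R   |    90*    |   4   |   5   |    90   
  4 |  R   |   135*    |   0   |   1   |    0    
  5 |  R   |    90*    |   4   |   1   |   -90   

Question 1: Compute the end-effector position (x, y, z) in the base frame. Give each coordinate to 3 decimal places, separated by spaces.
1.121 8.192 11.000

after link 1: o_1 = (-0.7071, 0.7071, 4.0000)
after link 2: o_2 = (1.4142, 2.8284, 7.0000)
after link 3: o_3 = (2.1213, 9.1924, 7.0000)
after link 4: o_4 = (1.1213, 9.1924, 7.0000)
after link 5: o_5 = (1.1213, 8.1924, 11.0000)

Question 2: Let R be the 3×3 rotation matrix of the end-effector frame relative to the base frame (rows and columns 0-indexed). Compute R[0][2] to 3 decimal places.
1.000

End-effector z-axis (col 2 of R) = (1.0000,-0.0000,0.0000)
R[0][2] = 1.0000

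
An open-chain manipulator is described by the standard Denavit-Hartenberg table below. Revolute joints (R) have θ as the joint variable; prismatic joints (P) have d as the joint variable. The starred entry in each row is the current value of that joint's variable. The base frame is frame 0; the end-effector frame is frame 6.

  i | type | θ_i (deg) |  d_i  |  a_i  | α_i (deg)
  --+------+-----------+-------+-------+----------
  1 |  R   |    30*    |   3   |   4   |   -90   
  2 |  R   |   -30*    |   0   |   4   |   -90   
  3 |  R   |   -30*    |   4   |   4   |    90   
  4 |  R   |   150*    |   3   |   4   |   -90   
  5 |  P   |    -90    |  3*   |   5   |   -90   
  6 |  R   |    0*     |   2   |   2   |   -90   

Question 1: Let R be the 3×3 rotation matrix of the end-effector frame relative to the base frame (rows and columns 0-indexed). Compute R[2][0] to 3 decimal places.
-0.250

End-effector x-axis (col 0 of R) = (-0.8080,0.5335,-0.2500)
R[2][0] = -0.2500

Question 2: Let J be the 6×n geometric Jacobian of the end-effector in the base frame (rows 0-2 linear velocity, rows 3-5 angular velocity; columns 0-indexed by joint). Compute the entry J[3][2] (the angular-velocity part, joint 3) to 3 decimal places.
axis z_2 = (0.4330,0.2500,-0.8660); lever o_n−o_2 = (-7.2512,4.2569,-7.4796)
cross product → J_v[:, 2] = (1.8167,9.5185,3.6561)
J_ω[:, 2] = z_2
entry J[3][2] = 0.4330

0.433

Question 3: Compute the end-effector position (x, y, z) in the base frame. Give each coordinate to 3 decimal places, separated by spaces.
after link 1: o_1 = (3.4641, 2.0000, 3.0000)
after link 2: o_2 = (6.4641, 3.7321, 5.0000)
after link 3: o_3 = (9.7942, 7.9641, 3.2679)
after link 4: o_4 = (6.8522, 7.2655, -0.7141)
after link 5: o_5 = (1.0879, 8.0715, -0.3636)
after link 6: o_6 = (-0.7871, 7.9889, -2.4796)

-0.787 7.989 -2.480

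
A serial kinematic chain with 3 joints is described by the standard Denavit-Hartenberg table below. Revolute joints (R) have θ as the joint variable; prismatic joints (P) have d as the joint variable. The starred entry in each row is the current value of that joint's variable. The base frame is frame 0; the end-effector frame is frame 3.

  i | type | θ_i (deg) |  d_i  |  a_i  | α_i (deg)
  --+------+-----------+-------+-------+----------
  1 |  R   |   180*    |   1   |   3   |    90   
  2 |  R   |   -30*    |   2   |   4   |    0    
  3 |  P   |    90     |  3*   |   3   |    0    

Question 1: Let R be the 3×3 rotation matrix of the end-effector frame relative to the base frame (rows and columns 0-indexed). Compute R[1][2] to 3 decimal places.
End-effector z-axis (col 2 of R) = (0.0000,1.0000,0.0000)
R[1][2] = 1.0000

1.000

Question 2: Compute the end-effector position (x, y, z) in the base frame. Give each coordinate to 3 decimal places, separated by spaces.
after link 1: o_1 = (-3.0000, 0.0000, 1.0000)
after link 2: o_2 = (-6.4641, 2.0000, -1.0000)
after link 3: o_3 = (-7.9641, 5.0000, 1.5981)

-7.964 5.000 1.598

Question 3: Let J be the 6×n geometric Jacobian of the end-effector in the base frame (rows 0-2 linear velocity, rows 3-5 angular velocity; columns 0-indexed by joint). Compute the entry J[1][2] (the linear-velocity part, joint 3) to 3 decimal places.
1.000

prismatic axis z_2 = (0.0000,1.0000,0.0000)
J_v[:, 2] = z_2; J_ω[:, 2] = (0,0,0)
entry J[1][2] = 1.0000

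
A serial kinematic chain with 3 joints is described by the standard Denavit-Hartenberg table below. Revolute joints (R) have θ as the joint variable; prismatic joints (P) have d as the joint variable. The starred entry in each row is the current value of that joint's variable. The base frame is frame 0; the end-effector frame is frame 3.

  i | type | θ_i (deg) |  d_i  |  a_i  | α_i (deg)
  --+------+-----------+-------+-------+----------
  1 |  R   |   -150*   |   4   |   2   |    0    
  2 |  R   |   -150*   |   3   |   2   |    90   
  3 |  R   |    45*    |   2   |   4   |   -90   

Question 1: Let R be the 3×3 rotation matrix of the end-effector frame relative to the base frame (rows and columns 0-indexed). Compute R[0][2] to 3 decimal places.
End-effector z-axis (col 2 of R) = (-0.3536,-0.6124,0.7071)
R[0][2] = -0.3536

-0.354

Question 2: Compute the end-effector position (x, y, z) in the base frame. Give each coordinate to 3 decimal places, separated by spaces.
after link 1: o_1 = (-1.7321, -1.0000, 4.0000)
after link 2: o_2 = (-0.7321, 0.7321, 7.0000)
after link 3: o_3 = (2.4142, 2.1815, 9.8284)

2.414 2.182 9.828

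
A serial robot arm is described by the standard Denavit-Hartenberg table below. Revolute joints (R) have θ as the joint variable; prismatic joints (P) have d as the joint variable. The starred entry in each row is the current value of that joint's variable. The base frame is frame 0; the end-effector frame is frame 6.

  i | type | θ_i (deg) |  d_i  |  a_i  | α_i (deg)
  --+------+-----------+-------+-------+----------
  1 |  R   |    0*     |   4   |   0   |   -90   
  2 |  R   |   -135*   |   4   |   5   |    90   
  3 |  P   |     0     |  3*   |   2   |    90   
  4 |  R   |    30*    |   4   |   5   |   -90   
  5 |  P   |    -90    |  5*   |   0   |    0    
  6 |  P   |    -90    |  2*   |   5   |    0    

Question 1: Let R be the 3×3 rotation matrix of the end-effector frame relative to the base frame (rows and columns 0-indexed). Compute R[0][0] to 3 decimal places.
0.966

End-effector x-axis (col 0 of R) = (0.9659,-0.0000,-0.2588)
R[0][0] = 0.9659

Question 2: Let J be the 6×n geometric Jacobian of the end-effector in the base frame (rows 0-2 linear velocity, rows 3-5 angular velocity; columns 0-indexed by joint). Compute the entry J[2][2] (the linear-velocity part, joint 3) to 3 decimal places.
-0.707

prismatic axis z_2 = (-0.7071,0.0000,-0.7071)
J_v[:, 2] = z_2; J_ω[:, 2] = (0,0,0)
entry J[2][2] = -0.7071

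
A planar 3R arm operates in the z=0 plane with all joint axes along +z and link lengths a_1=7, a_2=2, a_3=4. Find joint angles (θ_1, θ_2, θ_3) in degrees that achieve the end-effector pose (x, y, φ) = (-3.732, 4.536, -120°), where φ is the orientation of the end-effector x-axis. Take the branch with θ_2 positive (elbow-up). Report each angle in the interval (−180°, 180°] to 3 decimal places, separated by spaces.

90.000 59.997 90.003

wrist centre = target − a_3·(cos φ, sin φ) = (-1.7320, 8.0001)
cos θ_2 = (67.0014−7²−2²)/(2·7·2) = 0.5001; θ_2 = 59.9966° (elbow-up)
β = atan2(8.0001,-1.7320) = 102.2159°; ψ = atan2(1.7320,8.0001) = 12.2158°
θ_1 = β − ψ = 90.0001°
θ_3 = φ − θ_1 − θ_2 = 90.0034° (wrapped to (-180°,180°])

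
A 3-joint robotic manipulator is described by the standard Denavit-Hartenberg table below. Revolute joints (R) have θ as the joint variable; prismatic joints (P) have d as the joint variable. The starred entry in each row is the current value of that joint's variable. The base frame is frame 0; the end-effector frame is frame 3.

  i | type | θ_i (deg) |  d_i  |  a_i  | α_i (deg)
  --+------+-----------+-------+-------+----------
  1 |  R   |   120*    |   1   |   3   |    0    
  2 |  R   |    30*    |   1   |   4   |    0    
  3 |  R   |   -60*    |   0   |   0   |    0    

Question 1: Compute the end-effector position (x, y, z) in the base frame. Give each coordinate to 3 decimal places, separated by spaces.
-4.964 4.598 2.000

after link 1: o_1 = (-1.5000, 2.5981, 1.0000)
after link 2: o_2 = (-4.9641, 4.5981, 2.0000)
after link 3: o_3 = (-4.9641, 4.5981, 2.0000)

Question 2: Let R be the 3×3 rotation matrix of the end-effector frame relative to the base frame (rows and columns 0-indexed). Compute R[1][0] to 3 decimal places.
End-effector x-axis (col 0 of R) = (0.0000,1.0000,0.0000)
R[1][0] = 1.0000

1.000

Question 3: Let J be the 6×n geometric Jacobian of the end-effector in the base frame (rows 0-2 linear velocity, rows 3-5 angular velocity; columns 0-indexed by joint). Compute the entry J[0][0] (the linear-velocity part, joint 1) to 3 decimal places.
-4.598

axis z_0 = ẑ; lever o_n−o_0 = (-4.9641,4.5981,2.0000)
cross product → J_v[:, 0] = (-4.5981,-4.9641,0.0000)
J_ω[:, 0] = z_0
entry J[0][0] = -4.5981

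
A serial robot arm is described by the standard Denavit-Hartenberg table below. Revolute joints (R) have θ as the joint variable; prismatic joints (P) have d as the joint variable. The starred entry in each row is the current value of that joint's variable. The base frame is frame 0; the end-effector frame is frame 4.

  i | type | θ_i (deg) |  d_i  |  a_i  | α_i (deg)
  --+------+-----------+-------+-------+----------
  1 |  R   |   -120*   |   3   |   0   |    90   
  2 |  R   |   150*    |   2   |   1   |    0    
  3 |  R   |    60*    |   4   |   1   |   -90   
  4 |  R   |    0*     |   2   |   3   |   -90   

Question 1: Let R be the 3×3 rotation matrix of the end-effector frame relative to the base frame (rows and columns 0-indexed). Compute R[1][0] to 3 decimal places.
End-effector x-axis (col 0 of R) = (0.4330,0.7500,-0.5000)
R[1][0] = 0.7500

0.750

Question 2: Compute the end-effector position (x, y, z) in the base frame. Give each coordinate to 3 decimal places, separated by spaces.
-3.531 5.884 -0.232

after link 1: o_1 = (0.0000, 0.0000, 3.0000)
after link 2: o_2 = (-1.2990, 1.7500, 3.5000)
after link 3: o_3 = (-4.3301, 4.5000, 3.0000)
after link 4: o_4 = (-3.5311, 5.8840, -0.2321)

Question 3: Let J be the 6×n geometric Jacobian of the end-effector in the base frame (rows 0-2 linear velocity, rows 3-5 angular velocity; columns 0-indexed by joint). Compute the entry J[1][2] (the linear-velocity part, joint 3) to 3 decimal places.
axis z_2 = (-0.8660,0.5000,0.0000); lever o_n−o_2 = (-2.2321,4.1340,-3.7321)
cross product → J_v[:, 2] = (-1.8660,-3.2321,-2.4641)
J_ω[:, 2] = z_2
entry J[1][2] = -3.2321

-3.232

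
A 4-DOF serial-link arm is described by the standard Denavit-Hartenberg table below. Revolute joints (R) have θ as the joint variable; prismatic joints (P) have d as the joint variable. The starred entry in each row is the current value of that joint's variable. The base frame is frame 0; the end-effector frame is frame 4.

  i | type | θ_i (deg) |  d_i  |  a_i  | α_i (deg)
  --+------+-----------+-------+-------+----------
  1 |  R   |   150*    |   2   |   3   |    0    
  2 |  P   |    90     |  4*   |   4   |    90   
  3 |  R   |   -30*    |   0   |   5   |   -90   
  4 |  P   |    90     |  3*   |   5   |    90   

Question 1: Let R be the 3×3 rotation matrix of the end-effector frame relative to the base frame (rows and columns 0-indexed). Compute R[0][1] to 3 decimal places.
End-effector y-axis (col 1 of R) = (-0.2500,-0.4330,0.8660)
R[0][1] = -0.2500

-0.250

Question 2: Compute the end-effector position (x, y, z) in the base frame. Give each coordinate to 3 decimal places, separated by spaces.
after link 1: o_1 = (-2.5981, 1.5000, 2.0000)
after link 2: o_2 = (-4.5981, -1.9641, 6.0000)
after link 3: o_3 = (-6.7631, -5.7141, 3.5000)
after link 4: o_4 = (-3.1830, -9.5131, 6.0981)

-3.183 -9.513 6.098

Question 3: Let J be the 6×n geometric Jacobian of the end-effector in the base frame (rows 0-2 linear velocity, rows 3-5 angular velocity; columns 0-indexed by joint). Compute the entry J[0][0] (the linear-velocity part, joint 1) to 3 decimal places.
axis z_0 = ẑ; lever o_n−o_0 = (-3.1830,-9.5131,6.0981)
cross product → J_v[:, 0] = (9.5131,-3.1830,0.0000)
J_ω[:, 0] = z_0
entry J[0][0] = 9.5131

9.513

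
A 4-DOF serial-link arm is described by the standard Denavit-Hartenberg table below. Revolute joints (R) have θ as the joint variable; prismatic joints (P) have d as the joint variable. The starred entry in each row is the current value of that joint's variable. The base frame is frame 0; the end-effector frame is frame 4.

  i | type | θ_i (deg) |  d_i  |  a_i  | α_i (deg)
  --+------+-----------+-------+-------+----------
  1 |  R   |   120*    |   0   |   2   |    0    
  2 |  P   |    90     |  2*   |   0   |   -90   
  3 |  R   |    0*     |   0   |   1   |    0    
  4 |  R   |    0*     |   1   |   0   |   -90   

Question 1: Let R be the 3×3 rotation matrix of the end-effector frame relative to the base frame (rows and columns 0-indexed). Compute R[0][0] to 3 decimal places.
End-effector x-axis (col 0 of R) = (-0.8660,-0.5000,0.0000)
R[0][0] = -0.8660

-0.866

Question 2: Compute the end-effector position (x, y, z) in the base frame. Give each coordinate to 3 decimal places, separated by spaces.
after link 1: o_1 = (-1.0000, 1.7321, 0.0000)
after link 2: o_2 = (-1.0000, 1.7321, 2.0000)
after link 3: o_3 = (-1.8660, 1.2321, 2.0000)
after link 4: o_4 = (-1.3660, 0.3660, 2.0000)

-1.366 0.366 2.000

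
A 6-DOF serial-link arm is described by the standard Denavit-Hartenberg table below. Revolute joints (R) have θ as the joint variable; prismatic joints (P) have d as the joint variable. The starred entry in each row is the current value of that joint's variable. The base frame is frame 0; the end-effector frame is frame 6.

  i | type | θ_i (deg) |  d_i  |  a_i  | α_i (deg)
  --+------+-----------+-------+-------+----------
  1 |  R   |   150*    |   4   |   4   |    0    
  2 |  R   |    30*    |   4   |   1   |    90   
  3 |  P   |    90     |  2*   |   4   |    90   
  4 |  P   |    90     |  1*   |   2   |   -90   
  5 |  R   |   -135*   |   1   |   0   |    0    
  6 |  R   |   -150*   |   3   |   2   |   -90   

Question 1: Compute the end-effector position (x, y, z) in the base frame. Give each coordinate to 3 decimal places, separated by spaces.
-3.532 6.518 8.000

after link 1: o_1 = (-3.4641, 2.0000, 4.0000)
after link 2: o_2 = (-4.4641, 2.0000, 8.0000)
after link 3: o_3 = (-4.4641, 4.0000, 12.0000)
after link 4: o_4 = (-5.4641, 6.0000, 12.0000)
after link 5: o_5 = (-5.4641, 6.0000, 11.0000)
after link 6: o_6 = (-3.5322, 6.5176, 8.0000)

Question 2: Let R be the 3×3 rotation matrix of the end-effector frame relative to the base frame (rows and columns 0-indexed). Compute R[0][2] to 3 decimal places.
End-effector z-axis (col 2 of R) = (0.2588,-0.9659,-0.0000)
R[0][2] = 0.2588

0.259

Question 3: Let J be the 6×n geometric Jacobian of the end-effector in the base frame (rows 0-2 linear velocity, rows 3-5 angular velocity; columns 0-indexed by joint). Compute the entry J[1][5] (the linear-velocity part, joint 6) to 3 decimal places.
axis z_5 = (0.0000,0.0000,-1.0000); lever o_n−o_5 = (1.9319,0.5176,-3.0000)
cross product → J_v[:, 5] = (0.5176,-1.9319,-0.0000)
J_ω[:, 5] = z_5
entry J[1][5] = -1.9319

-1.932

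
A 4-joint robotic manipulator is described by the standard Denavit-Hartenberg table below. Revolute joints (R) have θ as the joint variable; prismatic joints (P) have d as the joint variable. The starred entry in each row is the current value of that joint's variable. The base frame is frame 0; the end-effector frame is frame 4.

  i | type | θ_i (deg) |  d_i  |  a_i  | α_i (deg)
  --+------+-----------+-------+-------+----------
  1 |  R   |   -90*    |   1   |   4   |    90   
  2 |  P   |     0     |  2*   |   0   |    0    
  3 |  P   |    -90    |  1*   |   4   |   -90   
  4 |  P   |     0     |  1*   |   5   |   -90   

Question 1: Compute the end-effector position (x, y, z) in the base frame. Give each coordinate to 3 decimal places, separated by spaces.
-3.000 -5.000 -8.000

after link 1: o_1 = (0.0000, -4.0000, 1.0000)
after link 2: o_2 = (-2.0000, -4.0000, 1.0000)
after link 3: o_3 = (-3.0000, -4.0000, -3.0000)
after link 4: o_4 = (-3.0000, -5.0000, -8.0000)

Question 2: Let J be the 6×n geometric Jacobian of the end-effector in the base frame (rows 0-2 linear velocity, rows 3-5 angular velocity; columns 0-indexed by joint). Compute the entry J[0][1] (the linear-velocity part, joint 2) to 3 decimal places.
prismatic axis z_1 = (-1.0000,-0.0000,0.0000)
J_v[:, 1] = z_1; J_ω[:, 1] = (0,0,0)
entry J[0][1] = -1.0000

-1.000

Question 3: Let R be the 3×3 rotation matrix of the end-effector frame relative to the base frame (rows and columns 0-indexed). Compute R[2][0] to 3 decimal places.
End-effector x-axis (col 0 of R) = (-0.0000,-0.0000,-1.0000)
R[2][0] = -1.0000

-1.000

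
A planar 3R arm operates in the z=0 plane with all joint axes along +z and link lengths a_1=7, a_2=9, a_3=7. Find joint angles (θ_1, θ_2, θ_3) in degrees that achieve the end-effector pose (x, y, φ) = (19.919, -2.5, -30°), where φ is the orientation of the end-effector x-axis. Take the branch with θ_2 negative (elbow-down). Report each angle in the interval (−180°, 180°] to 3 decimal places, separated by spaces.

38.252 -59.994 -8.258

wrist centre = target − a_3·(cos φ, sin φ) = (13.8568, 1.0000)
cos θ_2 = (193.0115−7²−9²)/(2·7·9) = 0.5001; θ_2 = -59.9940° (elbow-down)
β = atan2(1.0000,13.8568) = 4.1277°; ψ = atan2(-7.7938,11.5008) = -34.1243°
θ_1 = β − ψ = 38.2520°
θ_3 = φ − θ_1 − θ_2 = -8.2580° (wrapped to (-180°,180°])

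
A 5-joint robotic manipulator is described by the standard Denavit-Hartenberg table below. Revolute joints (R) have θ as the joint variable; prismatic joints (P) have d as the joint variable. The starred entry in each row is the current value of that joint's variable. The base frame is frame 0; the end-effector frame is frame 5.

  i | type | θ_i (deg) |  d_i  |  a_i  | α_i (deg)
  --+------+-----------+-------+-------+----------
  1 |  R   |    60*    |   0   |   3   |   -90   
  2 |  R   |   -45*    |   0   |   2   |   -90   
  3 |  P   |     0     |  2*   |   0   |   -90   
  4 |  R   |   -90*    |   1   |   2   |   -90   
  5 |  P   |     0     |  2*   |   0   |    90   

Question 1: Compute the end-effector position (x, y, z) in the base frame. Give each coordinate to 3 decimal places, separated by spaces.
5.194 6.997 -0.000

after link 1: o_1 = (1.5000, 2.5981, 0.0000)
after link 2: o_2 = (2.2071, 3.8228, 1.4142)
after link 3: o_3 = (2.9142, 5.0476, -0.0000)
after link 4: o_4 = (4.4873, 5.7723, -1.4142)
after link 5: o_5 = (5.1945, 6.9971, -0.0000)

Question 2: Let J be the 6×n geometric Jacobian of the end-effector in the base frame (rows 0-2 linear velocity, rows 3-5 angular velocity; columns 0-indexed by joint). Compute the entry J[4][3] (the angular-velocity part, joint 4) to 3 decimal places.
-0.500

axis z_3 = (0.8660,-0.5000,-0.0000); lever o_n−o_3 = (2.2802,1.9495,-0.0000)
cross product → J_v[:, 3] = (0.0000,-0.0000,2.8284)
J_ω[:, 3] = z_3
entry J[4][3] = -0.5000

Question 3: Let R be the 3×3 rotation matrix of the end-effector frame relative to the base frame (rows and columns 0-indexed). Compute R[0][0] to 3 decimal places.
End-effector x-axis (col 0 of R) = (0.3536,0.6124,-0.7071)
R[0][0] = 0.3536

0.354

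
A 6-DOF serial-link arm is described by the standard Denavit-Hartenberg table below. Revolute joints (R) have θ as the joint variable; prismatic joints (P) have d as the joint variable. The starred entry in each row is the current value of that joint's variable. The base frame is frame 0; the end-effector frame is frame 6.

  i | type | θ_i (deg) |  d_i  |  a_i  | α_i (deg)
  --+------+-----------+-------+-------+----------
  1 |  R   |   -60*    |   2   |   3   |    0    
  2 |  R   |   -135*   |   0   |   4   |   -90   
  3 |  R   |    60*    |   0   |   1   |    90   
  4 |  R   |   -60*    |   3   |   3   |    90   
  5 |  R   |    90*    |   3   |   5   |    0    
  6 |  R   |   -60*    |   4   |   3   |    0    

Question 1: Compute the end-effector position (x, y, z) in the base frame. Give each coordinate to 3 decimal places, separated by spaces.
-7.057 8.337 8.710

after link 1: o_1 = (1.5000, -2.5981, 2.0000)
after link 2: o_2 = (-2.3637, -1.5628, 2.0000)
after link 3: o_3 = (-2.8467, -1.4334, 1.1340)
after link 4: o_4 = (-5.4082, 1.9427, 1.3349)
after link 5: o_5 = (-7.9478, 4.1761, 6.0849)
after link 6: o_6 = (-7.0570, 8.3373, 8.7099)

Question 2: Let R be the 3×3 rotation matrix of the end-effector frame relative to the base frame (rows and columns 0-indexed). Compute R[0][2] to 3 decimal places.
0.548

End-effector z-axis (col 2 of R) = (0.5477,0.3709,0.7500)
R[0][2] = 0.5477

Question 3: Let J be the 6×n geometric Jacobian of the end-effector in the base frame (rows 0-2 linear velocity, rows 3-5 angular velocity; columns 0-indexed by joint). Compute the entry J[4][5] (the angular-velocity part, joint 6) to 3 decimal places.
0.371

axis z_5 = (0.5477,0.3709,0.7500); lever o_n−o_5 = (0.8909,4.1612,2.6250)
cross product → J_v[:, 5] = (-2.1473,-0.7695,1.9486)
J_ω[:, 5] = z_5
entry J[4][5] = 0.3709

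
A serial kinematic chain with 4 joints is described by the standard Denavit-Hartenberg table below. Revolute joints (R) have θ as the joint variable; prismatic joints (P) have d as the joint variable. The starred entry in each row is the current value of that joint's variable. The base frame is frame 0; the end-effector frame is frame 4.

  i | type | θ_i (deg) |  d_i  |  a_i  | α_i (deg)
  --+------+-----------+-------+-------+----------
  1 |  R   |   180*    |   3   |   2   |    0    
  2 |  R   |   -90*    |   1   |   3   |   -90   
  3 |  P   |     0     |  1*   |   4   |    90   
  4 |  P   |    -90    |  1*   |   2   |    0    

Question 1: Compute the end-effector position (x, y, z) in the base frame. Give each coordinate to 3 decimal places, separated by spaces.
-1.000 7.000 5.000

after link 1: o_1 = (-2.0000, 0.0000, 3.0000)
after link 2: o_2 = (-2.0000, 3.0000, 4.0000)
after link 3: o_3 = (-3.0000, 7.0000, 4.0000)
after link 4: o_4 = (-1.0000, 7.0000, 5.0000)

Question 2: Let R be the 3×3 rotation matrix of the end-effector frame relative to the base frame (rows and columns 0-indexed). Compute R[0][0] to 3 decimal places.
End-effector x-axis (col 0 of R) = (1.0000,0.0000,0.0000)
R[0][0] = 1.0000

1.000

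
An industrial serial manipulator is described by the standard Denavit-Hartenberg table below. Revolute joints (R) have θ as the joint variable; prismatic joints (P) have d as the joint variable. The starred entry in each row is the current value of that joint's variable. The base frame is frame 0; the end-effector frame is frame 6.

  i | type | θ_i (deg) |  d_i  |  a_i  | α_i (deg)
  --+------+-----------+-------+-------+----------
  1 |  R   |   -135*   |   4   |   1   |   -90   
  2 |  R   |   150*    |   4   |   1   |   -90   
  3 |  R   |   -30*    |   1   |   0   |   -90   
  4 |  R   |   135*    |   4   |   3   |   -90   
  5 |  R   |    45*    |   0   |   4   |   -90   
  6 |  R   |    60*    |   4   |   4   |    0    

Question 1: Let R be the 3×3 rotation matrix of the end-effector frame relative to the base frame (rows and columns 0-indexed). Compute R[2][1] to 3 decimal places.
End-effector y-axis (col 1 of R) = (0.5358,0.7296,-0.4249)
R[2][1] = -0.4249

-0.425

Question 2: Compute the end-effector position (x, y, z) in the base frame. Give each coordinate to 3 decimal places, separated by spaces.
1.464 -7.479 0.600

after link 1: o_1 = (-0.7071, -0.7071, 4.0000)
after link 2: o_2 = (2.7337, -2.9232, 3.5000)
after link 3: o_3 = (3.0872, -2.5696, 4.3660)
after link 4: o_4 = (-0.7625, -0.0204, 2.4475)
after link 5: o_5 = (-2.3713, -3.6791, 2.2885)
after link 6: o_6 = (1.4642, -7.4789, 0.6002)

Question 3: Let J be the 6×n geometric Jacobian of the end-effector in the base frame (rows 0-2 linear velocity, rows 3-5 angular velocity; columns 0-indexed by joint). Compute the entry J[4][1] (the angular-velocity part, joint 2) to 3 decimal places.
axis z_1 = (0.7071,-0.7071,0.0000); lever o_n−o_1 = (2.1713,-6.7718,-3.3998)
cross product → J_v[:, 1] = (2.4040,2.4040,-3.2531)
J_ω[:, 1] = z_1
entry J[4][1] = -0.7071

-0.707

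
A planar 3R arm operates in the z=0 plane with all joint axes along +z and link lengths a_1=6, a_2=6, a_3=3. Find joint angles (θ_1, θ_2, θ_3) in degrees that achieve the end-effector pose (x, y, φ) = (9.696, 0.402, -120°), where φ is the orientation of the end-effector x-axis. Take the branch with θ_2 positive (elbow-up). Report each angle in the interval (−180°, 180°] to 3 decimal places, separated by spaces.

wrist centre = target − a_3·(cos φ, sin φ) = (11.1960, 3.0001)
cos θ_2 = (134.3509−6²−6²)/(2·6·6) = 0.8660; θ_2 = 30.0047° (elbow-up)
β = atan2(3.0001,11.1960) = 15.0006°; ψ = atan2(3.0004,11.1959) = 15.0024°
θ_1 = β − ψ = -0.0018°
θ_3 = φ − θ_1 − θ_2 = -150.0029° (wrapped to (-180°,180°])

-0.002 30.005 -150.003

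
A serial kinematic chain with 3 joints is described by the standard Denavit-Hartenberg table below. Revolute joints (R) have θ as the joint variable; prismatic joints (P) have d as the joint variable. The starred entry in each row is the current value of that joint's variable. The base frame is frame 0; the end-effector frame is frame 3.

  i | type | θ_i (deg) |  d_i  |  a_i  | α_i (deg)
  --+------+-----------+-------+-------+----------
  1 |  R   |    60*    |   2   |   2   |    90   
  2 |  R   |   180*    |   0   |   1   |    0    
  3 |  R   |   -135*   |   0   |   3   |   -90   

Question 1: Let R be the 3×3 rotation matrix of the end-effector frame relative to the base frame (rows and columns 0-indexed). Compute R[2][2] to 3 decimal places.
0.707

End-effector z-axis (col 2 of R) = (-0.3536,-0.6124,0.7071)
R[2][2] = 0.7071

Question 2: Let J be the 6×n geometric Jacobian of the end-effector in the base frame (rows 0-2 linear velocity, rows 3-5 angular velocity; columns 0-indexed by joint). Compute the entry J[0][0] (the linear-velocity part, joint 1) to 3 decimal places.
-2.703

axis z_0 = ẑ; lever o_n−o_0 = (1.5607,2.7031,4.1213)
cross product → J_v[:, 0] = (-2.7031,1.5607,0.0000)
J_ω[:, 0] = z_0
entry J[0][0] = -2.7031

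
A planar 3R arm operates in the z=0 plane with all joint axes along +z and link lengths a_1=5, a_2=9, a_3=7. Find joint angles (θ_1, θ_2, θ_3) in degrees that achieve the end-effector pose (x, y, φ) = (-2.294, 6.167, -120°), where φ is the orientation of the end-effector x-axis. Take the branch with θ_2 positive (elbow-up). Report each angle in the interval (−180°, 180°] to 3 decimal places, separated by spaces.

wrist centre = target − a_3·(cos φ, sin φ) = (1.2060, 12.2292)
cos θ_2 = (151.0072−5²−9²)/(2·5·9) = 0.5001; θ_2 = 59.9947° (elbow-up)
β = atan2(12.2292,1.2060) = 84.3679°; ψ = atan2(7.7938,9.5007) = 39.3634°
θ_1 = β − ψ = 45.0045°
θ_3 = φ − θ_1 − θ_2 = 135.0008° (wrapped to (-180°,180°])

45.005 59.995 135.001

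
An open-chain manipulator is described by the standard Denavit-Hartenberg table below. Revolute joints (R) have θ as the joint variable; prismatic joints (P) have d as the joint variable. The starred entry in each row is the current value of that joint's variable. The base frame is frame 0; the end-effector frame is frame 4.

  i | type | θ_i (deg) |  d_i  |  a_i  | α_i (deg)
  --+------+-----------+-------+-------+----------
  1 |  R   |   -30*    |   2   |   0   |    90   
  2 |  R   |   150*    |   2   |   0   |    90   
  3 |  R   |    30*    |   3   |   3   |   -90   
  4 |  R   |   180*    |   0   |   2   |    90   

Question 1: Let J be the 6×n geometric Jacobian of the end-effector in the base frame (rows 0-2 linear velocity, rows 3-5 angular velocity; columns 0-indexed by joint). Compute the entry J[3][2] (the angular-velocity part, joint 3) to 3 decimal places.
0.433

axis z_2 = (0.4330,-0.2500,0.8660); lever o_n−o_2 = (0.3995,-0.8080,3.0311)
cross product → J_v[:, 2] = (-0.0580,-0.9665,-0.2500)
J_ω[:, 2] = z_2
entry J[3][2] = 0.4330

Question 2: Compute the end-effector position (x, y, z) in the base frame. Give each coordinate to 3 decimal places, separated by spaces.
-0.600 -2.540 5.031

after link 1: o_1 = (0.0000, 0.0000, 2.0000)
after link 2: o_2 = (-1.0000, -1.7321, 2.0000)
after link 3: o_3 = (-2.3995, -2.6561, 5.8971)
after link 4: o_4 = (-0.6005, -2.5401, 5.0311)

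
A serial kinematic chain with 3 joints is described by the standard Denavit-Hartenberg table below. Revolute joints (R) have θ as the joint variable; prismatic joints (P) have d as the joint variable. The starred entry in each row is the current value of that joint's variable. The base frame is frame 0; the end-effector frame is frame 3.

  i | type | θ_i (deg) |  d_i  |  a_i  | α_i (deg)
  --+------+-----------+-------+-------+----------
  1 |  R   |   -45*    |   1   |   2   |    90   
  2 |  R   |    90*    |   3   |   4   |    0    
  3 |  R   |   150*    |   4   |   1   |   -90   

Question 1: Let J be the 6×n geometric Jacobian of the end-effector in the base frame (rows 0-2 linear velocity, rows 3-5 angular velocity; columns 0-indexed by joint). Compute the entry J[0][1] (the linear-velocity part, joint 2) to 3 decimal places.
-2.216

axis z_1 = (-0.7071,-0.7071,0.0000); lever o_n−o_1 = (-5.3033,-4.5962,3.1340)
cross product → J_v[:, 1] = (-2.2161,2.2161,-0.5000)
J_ω[:, 1] = z_1
entry J[0][1] = -2.2161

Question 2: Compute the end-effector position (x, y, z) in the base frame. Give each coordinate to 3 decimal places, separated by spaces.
after link 1: o_1 = (1.4142, -1.4142, 1.0000)
after link 2: o_2 = (-0.7071, -3.5355, 5.0000)
after link 3: o_3 = (-3.8891, -6.0104, 4.1340)

-3.889 -6.010 4.134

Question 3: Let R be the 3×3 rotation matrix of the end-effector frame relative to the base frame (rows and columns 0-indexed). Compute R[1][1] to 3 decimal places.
End-effector y-axis (col 1 of R) = (0.7071,0.7071,-0.0000)
R[1][1] = 0.7071

0.707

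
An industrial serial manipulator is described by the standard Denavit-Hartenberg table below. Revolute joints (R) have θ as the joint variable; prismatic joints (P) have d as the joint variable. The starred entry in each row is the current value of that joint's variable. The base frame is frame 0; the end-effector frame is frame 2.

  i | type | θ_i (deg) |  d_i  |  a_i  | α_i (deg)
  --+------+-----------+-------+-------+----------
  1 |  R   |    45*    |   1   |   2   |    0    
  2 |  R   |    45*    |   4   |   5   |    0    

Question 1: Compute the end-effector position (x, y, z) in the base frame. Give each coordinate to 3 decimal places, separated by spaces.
after link 1: o_1 = (1.4142, 1.4142, 1.0000)
after link 2: o_2 = (1.4142, 6.4142, 5.0000)

1.414 6.414 5.000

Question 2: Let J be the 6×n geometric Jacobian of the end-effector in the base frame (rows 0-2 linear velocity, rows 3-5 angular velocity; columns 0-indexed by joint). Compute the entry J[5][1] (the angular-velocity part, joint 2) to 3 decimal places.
axis z_1 = (0.0000,0.0000,1.0000); lever o_n−o_1 = (0.0000,5.0000,4.0000)
cross product → J_v[:, 1] = (-5.0000,0.0000,0.0000)
J_ω[:, 1] = z_1
entry J[5][1] = 1.0000

1.000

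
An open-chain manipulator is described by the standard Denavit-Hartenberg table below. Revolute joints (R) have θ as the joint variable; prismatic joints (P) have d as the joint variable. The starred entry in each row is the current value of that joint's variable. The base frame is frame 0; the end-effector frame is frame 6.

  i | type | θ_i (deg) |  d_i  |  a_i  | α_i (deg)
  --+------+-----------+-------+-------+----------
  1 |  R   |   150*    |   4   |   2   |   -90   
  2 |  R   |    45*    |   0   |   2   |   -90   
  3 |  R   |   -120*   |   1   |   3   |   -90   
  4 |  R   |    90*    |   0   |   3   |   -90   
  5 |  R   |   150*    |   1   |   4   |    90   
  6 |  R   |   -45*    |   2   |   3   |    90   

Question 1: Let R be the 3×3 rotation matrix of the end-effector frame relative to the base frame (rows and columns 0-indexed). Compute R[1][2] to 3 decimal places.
-0.484

End-effector z-axis (col 2 of R) = (-0.7406,-0.4837,0.4665)
R[1][2] = -0.4837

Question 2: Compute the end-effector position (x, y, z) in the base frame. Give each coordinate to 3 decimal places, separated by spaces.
after link 1: o_1 = (-1.7321, 1.0000, 4.0000)
after link 2: o_2 = (-2.9568, 1.7071, 2.5858)
after link 3: o_3 = (-2.7249, -1.4268, 2.9393)
after link 4: o_4 = (-4.5620, -0.3661, 5.0607)
after link 5: o_5 = (-0.7532, -0.4104, 3.4824)
after link 6: o_6 = (1.6696, -2.3182, 5.3506)

1.670 -2.318 5.351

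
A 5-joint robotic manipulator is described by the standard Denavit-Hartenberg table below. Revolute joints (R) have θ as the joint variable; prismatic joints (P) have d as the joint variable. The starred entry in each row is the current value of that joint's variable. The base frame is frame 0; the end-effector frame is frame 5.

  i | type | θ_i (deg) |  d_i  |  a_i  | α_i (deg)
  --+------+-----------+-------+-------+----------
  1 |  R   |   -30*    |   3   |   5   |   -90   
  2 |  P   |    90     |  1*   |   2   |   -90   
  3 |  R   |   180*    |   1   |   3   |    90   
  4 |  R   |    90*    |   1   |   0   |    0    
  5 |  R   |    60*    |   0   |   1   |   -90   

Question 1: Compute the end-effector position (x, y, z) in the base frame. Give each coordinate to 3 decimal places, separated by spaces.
after link 1: o_1 = (4.3301, -2.5000, 3.0000)
after link 2: o_2 = (4.8301, -1.6340, 1.0000)
after link 3: o_3 = (3.9641, -1.1340, 4.0000)
after link 4: o_4 = (3.4641, -2.0000, 4.0000)
after link 5: o_5 = (3.0311, -1.7500, 3.1340)

3.031 -1.750 3.134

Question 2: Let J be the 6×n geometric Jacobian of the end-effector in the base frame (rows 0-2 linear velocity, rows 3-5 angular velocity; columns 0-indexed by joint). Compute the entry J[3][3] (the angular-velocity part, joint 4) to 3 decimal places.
-0.500

axis z_3 = (-0.5000,-0.8660,-0.0000); lever o_n−o_3 = (-0.9330,-0.6160,-0.8660)
cross product → J_v[:, 3] = (0.7500,-0.4330,-0.5000)
J_ω[:, 3] = z_3
entry J[3][3] = -0.5000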